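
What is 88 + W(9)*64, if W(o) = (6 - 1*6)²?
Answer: 88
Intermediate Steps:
W(o) = 0 (W(o) = (6 - 6)² = 0² = 0)
88 + W(9)*64 = 88 + 0*64 = 88 + 0 = 88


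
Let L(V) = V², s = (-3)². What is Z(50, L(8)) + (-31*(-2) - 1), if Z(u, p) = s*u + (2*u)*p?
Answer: 6911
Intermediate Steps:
s = 9
Z(u, p) = 9*u + 2*p*u (Z(u, p) = 9*u + (2*u)*p = 9*u + 2*p*u)
Z(50, L(8)) + (-31*(-2) - 1) = 50*(9 + 2*8²) + (-31*(-2) - 1) = 50*(9 + 2*64) + (62 - 1) = 50*(9 + 128) + 61 = 50*137 + 61 = 6850 + 61 = 6911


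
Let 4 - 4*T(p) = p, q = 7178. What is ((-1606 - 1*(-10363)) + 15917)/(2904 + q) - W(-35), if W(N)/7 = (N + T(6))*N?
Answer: -87663521/10082 ≈ -8695.0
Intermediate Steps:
T(p) = 1 - p/4
W(N) = 7*N*(-½ + N) (W(N) = 7*((N + (1 - ¼*6))*N) = 7*((N + (1 - 3/2))*N) = 7*((N - ½)*N) = 7*((-½ + N)*N) = 7*(N*(-½ + N)) = 7*N*(-½ + N))
((-1606 - 1*(-10363)) + 15917)/(2904 + q) - W(-35) = ((-1606 - 1*(-10363)) + 15917)/(2904 + 7178) - 7*(-35)*(-1 + 2*(-35))/2 = ((-1606 + 10363) + 15917)/10082 - 7*(-35)*(-1 - 70)/2 = (8757 + 15917)*(1/10082) - 7*(-35)*(-71)/2 = 24674*(1/10082) - 1*17395/2 = 12337/5041 - 17395/2 = -87663521/10082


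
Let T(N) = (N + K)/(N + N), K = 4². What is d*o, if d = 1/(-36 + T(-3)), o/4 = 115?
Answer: -2760/229 ≈ -12.052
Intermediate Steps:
K = 16
o = 460 (o = 4*115 = 460)
T(N) = (16 + N)/(2*N) (T(N) = (N + 16)/(N + N) = (16 + N)/((2*N)) = (16 + N)*(1/(2*N)) = (16 + N)/(2*N))
d = -6/229 (d = 1/(-36 + (½)*(16 - 3)/(-3)) = 1/(-36 + (½)*(-⅓)*13) = 1/(-36 - 13/6) = 1/(-229/6) = -6/229 ≈ -0.026201)
d*o = -6/229*460 = -2760/229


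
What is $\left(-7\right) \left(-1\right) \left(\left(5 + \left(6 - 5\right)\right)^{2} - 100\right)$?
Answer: $-448$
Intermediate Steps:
$\left(-7\right) \left(-1\right) \left(\left(5 + \left(6 - 5\right)\right)^{2} - 100\right) = 7 \left(\left(5 + \left(6 - 5\right)\right)^{2} - 100\right) = 7 \left(\left(5 + 1\right)^{2} - 100\right) = 7 \left(6^{2} - 100\right) = 7 \left(36 - 100\right) = 7 \left(-64\right) = -448$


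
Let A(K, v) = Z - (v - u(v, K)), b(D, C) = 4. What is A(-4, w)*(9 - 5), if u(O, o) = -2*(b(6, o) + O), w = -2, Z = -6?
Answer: -32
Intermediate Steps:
u(O, o) = -8 - 2*O (u(O, o) = -2*(4 + O) = -8 - 2*O)
A(K, v) = -14 - 3*v (A(K, v) = -6 - (v - (-8 - 2*v)) = -6 - (v + (8 + 2*v)) = -6 - (8 + 3*v) = -6 + (-8 - 3*v) = -14 - 3*v)
A(-4, w)*(9 - 5) = (-14 - 3*(-2))*(9 - 5) = (-14 + 6)*4 = -8*4 = -32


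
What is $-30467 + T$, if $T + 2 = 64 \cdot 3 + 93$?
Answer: $-30184$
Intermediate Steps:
$T = 283$ ($T = -2 + \left(64 \cdot 3 + 93\right) = -2 + \left(192 + 93\right) = -2 + 285 = 283$)
$-30467 + T = -30467 + 283 = -30184$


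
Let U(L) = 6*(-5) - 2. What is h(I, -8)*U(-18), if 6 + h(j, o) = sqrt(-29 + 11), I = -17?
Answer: 192 - 96*I*sqrt(2) ≈ 192.0 - 135.76*I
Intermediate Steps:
U(L) = -32 (U(L) = -30 - 2 = -32)
h(j, o) = -6 + 3*I*sqrt(2) (h(j, o) = -6 + sqrt(-29 + 11) = -6 + sqrt(-18) = -6 + 3*I*sqrt(2))
h(I, -8)*U(-18) = (-6 + 3*I*sqrt(2))*(-32) = 192 - 96*I*sqrt(2)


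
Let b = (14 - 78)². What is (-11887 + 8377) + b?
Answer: 586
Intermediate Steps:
b = 4096 (b = (-64)² = 4096)
(-11887 + 8377) + b = (-11887 + 8377) + 4096 = -3510 + 4096 = 586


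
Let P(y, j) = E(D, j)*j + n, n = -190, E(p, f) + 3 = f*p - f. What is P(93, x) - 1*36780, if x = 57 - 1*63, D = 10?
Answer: -36628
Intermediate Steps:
E(p, f) = -3 - f + f*p (E(p, f) = -3 + (f*p - f) = -3 + (-f + f*p) = -3 - f + f*p)
x = -6 (x = 57 - 63 = -6)
P(y, j) = -190 + j*(-3 + 9*j) (P(y, j) = (-3 - j + j*10)*j - 190 = (-3 - j + 10*j)*j - 190 = (-3 + 9*j)*j - 190 = j*(-3 + 9*j) - 190 = -190 + j*(-3 + 9*j))
P(93, x) - 1*36780 = (-190 - 3*(-6) + 9*(-6)²) - 1*36780 = (-190 + 18 + 9*36) - 36780 = (-190 + 18 + 324) - 36780 = 152 - 36780 = -36628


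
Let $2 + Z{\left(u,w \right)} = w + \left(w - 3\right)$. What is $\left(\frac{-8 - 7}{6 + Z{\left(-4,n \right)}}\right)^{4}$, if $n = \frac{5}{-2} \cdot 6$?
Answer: $\frac{50625}{707281} \approx 0.071577$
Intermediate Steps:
$n = -15$ ($n = 5 \left(- \frac{1}{2}\right) 6 = \left(- \frac{5}{2}\right) 6 = -15$)
$Z{\left(u,w \right)} = -5 + 2 w$ ($Z{\left(u,w \right)} = -2 + \left(w + \left(w - 3\right)\right) = -2 + \left(w + \left(-3 + w\right)\right) = -2 + \left(-3 + 2 w\right) = -5 + 2 w$)
$\left(\frac{-8 - 7}{6 + Z{\left(-4,n \right)}}\right)^{4} = \left(\frac{-8 - 7}{6 + \left(-5 + 2 \left(-15\right)\right)}\right)^{4} = \left(- \frac{15}{6 - 35}\right)^{4} = \left(- \frac{15}{-29}\right)^{4} = \left(\left(-15\right) \left(- \frac{1}{29}\right)\right)^{4} = \left(\frac{15}{29}\right)^{4} = \frac{50625}{707281}$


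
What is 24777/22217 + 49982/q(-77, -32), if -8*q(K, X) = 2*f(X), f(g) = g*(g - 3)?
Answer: -551756267/3110380 ≈ -177.39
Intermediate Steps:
f(g) = g*(-3 + g)
q(K, X) = -X*(-3 + X)/4
24777/22217 + 49982/q(-77, -32) = 24777/22217 + 49982/(((¼)*(-32)*(3 - 1*(-32)))) = 24777*(1/22217) + 49982/(((¼)*(-32)*(3 + 32))) = 24777/22217 + 49982/(((¼)*(-32)*35)) = 24777/22217 + 49982/(-280) = 24777/22217 + 49982*(-1/280) = 24777/22217 - 24991/140 = -551756267/3110380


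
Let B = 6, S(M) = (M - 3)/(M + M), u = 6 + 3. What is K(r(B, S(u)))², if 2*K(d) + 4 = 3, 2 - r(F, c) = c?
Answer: ¼ ≈ 0.25000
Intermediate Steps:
u = 9
S(M) = (-3 + M)/(2*M) (S(M) = (-3 + M)/((2*M)) = (-3 + M)*(1/(2*M)) = (-3 + M)/(2*M))
r(F, c) = 2 - c
K(d) = -½ (K(d) = -2 + (½)*3 = -2 + 3/2 = -½)
K(r(B, S(u)))² = (-½)² = ¼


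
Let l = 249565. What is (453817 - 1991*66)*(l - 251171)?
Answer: -517792066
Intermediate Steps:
(453817 - 1991*66)*(l - 251171) = (453817 - 1991*66)*(249565 - 251171) = (453817 - 131406)*(-1606) = 322411*(-1606) = -517792066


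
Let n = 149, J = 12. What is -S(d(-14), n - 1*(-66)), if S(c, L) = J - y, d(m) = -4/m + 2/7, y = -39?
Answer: -51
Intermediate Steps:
d(m) = 2/7 - 4/m (d(m) = -4/m + 2*(1/7) = -4/m + 2/7 = 2/7 - 4/m)
S(c, L) = 51 (S(c, L) = 12 - 1*(-39) = 12 + 39 = 51)
-S(d(-14), n - 1*(-66)) = -1*51 = -51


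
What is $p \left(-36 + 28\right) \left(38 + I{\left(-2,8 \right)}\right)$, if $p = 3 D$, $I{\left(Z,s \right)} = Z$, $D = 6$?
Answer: $-5184$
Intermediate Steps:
$p = 18$ ($p = 3 \cdot 6 = 18$)
$p \left(-36 + 28\right) \left(38 + I{\left(-2,8 \right)}\right) = 18 \left(-36 + 28\right) \left(38 - 2\right) = 18 \left(\left(-8\right) 36\right) = 18 \left(-288\right) = -5184$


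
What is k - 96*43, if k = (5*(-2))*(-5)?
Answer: -4078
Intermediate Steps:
k = 50 (k = -10*(-5) = 50)
k - 96*43 = 50 - 96*43 = 50 - 4128 = -4078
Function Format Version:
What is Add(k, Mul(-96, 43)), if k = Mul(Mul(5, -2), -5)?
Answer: -4078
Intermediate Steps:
k = 50 (k = Mul(-10, -5) = 50)
Add(k, Mul(-96, 43)) = Add(50, Mul(-96, 43)) = Add(50, -4128) = -4078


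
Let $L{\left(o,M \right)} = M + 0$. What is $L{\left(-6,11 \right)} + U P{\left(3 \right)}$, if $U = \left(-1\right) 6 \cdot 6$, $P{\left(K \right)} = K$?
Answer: $-97$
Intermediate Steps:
$L{\left(o,M \right)} = M$
$U = -36$ ($U = \left(-6\right) 6 = -36$)
$L{\left(-6,11 \right)} + U P{\left(3 \right)} = 11 - 108 = -97$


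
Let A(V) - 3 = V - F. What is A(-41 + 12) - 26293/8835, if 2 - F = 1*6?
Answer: -220663/8835 ≈ -24.976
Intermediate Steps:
F = -4 (F = 2 - 6 = -4)
A(V) = 7 + V (A(V) = 3 + (V - 1*(-4)) = 3 + (V + 4) = 3 + (4 + V) = 7 + V)
A(-41 + 12) - 26293/8835 = (7 + (-41 + 12)) - 26293/8835 = (7 - 29) - 26293/8835 = -22 - 1*26293/8835 = -22 - 26293/8835 = -220663/8835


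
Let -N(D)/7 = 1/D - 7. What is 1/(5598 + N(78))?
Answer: 78/440459 ≈ 0.00017709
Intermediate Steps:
N(D) = 49 - 7/D (N(D) = -7*(1/D - 7) = -7*(-7 + 1/D) = 49 - 7/D)
1/(5598 + N(78)) = 1/(5598 + (49 - 7/78)) = 1/(5598 + 3815/78) = 1/(440459/78) = 78/440459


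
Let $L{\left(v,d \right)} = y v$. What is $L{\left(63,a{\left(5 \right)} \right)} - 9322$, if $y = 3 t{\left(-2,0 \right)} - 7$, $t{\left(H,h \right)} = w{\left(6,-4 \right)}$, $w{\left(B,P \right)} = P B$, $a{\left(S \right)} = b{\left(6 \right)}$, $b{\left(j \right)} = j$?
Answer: $-14299$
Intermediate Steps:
$a{\left(S \right)} = 6$
$w{\left(B,P \right)} = B P$
$t{\left(H,h \right)} = -24$ ($t{\left(H,h \right)} = 6 \left(-4\right) = -24$)
$y = -79$ ($y = 3 \left(-24\right) - 7 = -72 - 7 = -79$)
$L{\left(v,d \right)} = - 79 v$
$L{\left(63,a{\left(5 \right)} \right)} - 9322 = \left(-79\right) 63 - 9322 = -4977 - 9322 = -14299$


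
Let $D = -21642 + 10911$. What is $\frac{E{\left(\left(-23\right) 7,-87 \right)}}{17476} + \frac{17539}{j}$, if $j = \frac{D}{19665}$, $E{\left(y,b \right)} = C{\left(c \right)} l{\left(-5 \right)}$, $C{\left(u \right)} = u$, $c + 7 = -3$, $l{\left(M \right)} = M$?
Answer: $- \frac{1004591561585}{31255826} \approx -32141.0$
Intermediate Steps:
$c = -10$ ($c = -7 - 3 = -10$)
$D = -10731$
$E{\left(y,b \right)} = 50$ ($E{\left(y,b \right)} = \left(-10\right) \left(-5\right) = 50$)
$j = - \frac{3577}{6555}$ ($j = - \frac{10731}{19665} = \left(-10731\right) \frac{1}{19665} = - \frac{3577}{6555} \approx -0.54569$)
$\frac{E{\left(\left(-23\right) 7,-87 \right)}}{17476} + \frac{17539}{j} = \frac{50}{17476} + \frac{17539}{- \frac{3577}{6555}} = 50 \cdot \frac{1}{17476} + 17539 \left(- \frac{6555}{3577}\right) = \frac{25}{8738} - \frac{114968145}{3577} = - \frac{1004591561585}{31255826}$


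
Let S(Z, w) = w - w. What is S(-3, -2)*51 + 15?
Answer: 15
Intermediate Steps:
S(Z, w) = 0
S(-3, -2)*51 + 15 = 0*51 + 15 = 0 + 15 = 15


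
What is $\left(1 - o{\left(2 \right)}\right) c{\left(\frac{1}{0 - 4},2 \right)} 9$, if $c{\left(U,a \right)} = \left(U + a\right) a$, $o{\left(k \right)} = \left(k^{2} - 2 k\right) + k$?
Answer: $- \frac{63}{2} \approx -31.5$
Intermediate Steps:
$o{\left(k \right)} = k^{2} - k$
$c{\left(U,a \right)} = a \left(U + a\right)$
$\left(1 - o{\left(2 \right)}\right) c{\left(\frac{1}{0 - 4},2 \right)} 9 = \left(1 - 2 \left(-1 + 2\right)\right) 2 \left(\frac{1}{0 - 4} + 2\right) 9 = \left(1 - 2 \cdot 1\right) 2 \left(\frac{1}{-4} + 2\right) 9 = \left(1 - 2\right) 2 \left(- \frac{1}{4} + 2\right) 9 = \left(1 - 2\right) 2 \cdot \frac{7}{4} \cdot 9 = \left(-1\right) \frac{7}{2} \cdot 9 = \left(- \frac{7}{2}\right) 9 = - \frac{63}{2}$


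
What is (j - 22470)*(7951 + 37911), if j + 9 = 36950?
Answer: 663669002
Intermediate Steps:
j = 36941 (j = -9 + 36950 = 36941)
(j - 22470)*(7951 + 37911) = (36941 - 22470)*(7951 + 37911) = 14471*45862 = 663669002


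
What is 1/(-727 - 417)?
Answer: -1/1144 ≈ -0.00087413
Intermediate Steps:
1/(-727 - 417) = 1/(-1144) = -1/1144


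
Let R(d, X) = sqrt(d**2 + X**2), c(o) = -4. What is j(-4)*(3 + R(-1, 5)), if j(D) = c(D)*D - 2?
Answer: 42 + 14*sqrt(26) ≈ 113.39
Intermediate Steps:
R(d, X) = sqrt(X**2 + d**2)
j(D) = -2 - 4*D (j(D) = -4*D - 2 = -2 - 4*D)
j(-4)*(3 + R(-1, 5)) = (-2 - 4*(-4))*(3 + sqrt(5**2 + (-1)**2)) = (-2 + 16)*(3 + sqrt(25 + 1)) = 14*(3 + sqrt(26)) = 42 + 14*sqrt(26)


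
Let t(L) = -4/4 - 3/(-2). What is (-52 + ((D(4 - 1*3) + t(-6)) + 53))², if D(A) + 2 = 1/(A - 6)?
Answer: 49/100 ≈ 0.49000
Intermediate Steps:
D(A) = -2 + 1/(-6 + A) (D(A) = -2 + 1/(A - 6) = -2 + 1/(-6 + A))
t(L) = ½ (t(L) = -4*¼ - 3*(-½) = -1 + 3/2 = ½)
(-52 + ((D(4 - 1*3) + t(-6)) + 53))² = (-52 + (((13 - 2*(4 - 1*3))/(-6 + (4 - 1*3)) + ½) + 53))² = (-52 + (((13 - 2*(4 - 3))/(-6 + (4 - 3)) + ½) + 53))² = (-52 + (((13 - 2*1)/(-6 + 1) + ½) + 53))² = (-52 + (((13 - 2)/(-5) + ½) + 53))² = (-52 + ((-⅕*11 + ½) + 53))² = (-52 + ((-11/5 + ½) + 53))² = (-52 + (-17/10 + 53))² = (-52 + 513/10)² = (-7/10)² = 49/100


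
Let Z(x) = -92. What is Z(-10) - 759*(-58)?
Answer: 43930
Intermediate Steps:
Z(-10) - 759*(-58) = -92 - 759*(-58) = -92 - 1*(-44022) = -92 + 44022 = 43930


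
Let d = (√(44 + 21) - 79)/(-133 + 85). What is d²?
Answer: (79 - √65)²/2304 ≈ 2.1841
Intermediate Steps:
d = 79/48 - √65/48 (d = (√65 - 79)/(-48) = (-79 + √65)*(-1/48) = 79/48 - √65/48 ≈ 1.4779)
d² = (79/48 - √65/48)²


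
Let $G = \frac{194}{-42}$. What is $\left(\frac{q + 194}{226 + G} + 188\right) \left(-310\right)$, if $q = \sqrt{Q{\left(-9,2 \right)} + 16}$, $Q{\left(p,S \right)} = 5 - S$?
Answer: $- \frac{272206660}{4649} - \frac{6510 \sqrt{19}}{4649} \approx -58558.0$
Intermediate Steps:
$q = \sqrt{19}$ ($q = \sqrt{\left(5 - 2\right) + 16} = \sqrt{3 + 16} = \sqrt{19} \approx 4.3589$)
$G = - \frac{97}{21}$ ($G = 194 \left(- \frac{1}{42}\right) = - \frac{97}{21} \approx -4.619$)
$\left(\frac{q + 194}{226 + G} + 188\right) \left(-310\right) = \left(\frac{\sqrt{19} + 194}{226 - \frac{97}{21}} + 188\right) \left(-310\right) = \left(\frac{194 + \sqrt{19}}{\frac{4649}{21}} + 188\right) \left(-310\right) = \left(\left(194 + \sqrt{19}\right) \frac{21}{4649} + 188\right) \left(-310\right) = \left(\left(\frac{4074}{4649} + \frac{21 \sqrt{19}}{4649}\right) + 188\right) \left(-310\right) = \left(\frac{878086}{4649} + \frac{21 \sqrt{19}}{4649}\right) \left(-310\right) = - \frac{272206660}{4649} - \frac{6510 \sqrt{19}}{4649}$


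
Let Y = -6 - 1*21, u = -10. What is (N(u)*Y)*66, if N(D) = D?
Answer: 17820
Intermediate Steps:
Y = -27 (Y = -6 - 21 = -27)
(N(u)*Y)*66 = -10*(-27)*66 = 270*66 = 17820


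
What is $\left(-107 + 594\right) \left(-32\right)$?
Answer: $-15584$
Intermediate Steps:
$\left(-107 + 594\right) \left(-32\right) = 487 \left(-32\right) = -15584$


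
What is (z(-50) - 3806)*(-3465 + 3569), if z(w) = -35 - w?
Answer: -394264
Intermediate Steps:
(z(-50) - 3806)*(-3465 + 3569) = ((-35 - 1*(-50)) - 3806)*(-3465 + 3569) = ((-35 + 50) - 3806)*104 = (15 - 3806)*104 = -3791*104 = -394264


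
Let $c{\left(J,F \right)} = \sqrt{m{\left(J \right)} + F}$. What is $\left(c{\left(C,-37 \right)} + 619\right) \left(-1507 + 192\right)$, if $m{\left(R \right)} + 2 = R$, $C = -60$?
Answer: $-813985 - 3945 i \sqrt{11} \approx -8.1399 \cdot 10^{5} - 13084.0 i$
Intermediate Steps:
$m{\left(R \right)} = -2 + R$
$c{\left(J,F \right)} = \sqrt{-2 + F + J}$ ($c{\left(J,F \right)} = \sqrt{\left(-2 + J\right) + F} = \sqrt{-2 + F + J}$)
$\left(c{\left(C,-37 \right)} + 619\right) \left(-1507 + 192\right) = \left(\sqrt{-2 - 37 - 60} + 619\right) \left(-1507 + 192\right) = \left(\sqrt{-99} + 619\right) \left(-1315\right) = \left(3 i \sqrt{11} + 619\right) \left(-1315\right) = \left(619 + 3 i \sqrt{11}\right) \left(-1315\right) = -813985 - 3945 i \sqrt{11}$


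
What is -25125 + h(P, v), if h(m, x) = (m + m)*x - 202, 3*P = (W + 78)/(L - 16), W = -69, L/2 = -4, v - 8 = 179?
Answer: -101495/4 ≈ -25374.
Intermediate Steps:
v = 187 (v = 8 + 179 = 187)
L = -8 (L = 2*(-4) = -8)
P = -⅛ (P = ((-69 + 78)/(-8 - 16))/3 = (9/(-24))/3 = (9*(-1/24))/3 = (⅓)*(-3/8) = -⅛ ≈ -0.12500)
h(m, x) = -202 + 2*m*x (h(m, x) = (2*m)*x - 202 = 2*m*x - 202 = -202 + 2*m*x)
-25125 + h(P, v) = -25125 + (-202 + 2*(-⅛)*187) = -25125 + (-202 - 187/4) = -25125 - 995/4 = -101495/4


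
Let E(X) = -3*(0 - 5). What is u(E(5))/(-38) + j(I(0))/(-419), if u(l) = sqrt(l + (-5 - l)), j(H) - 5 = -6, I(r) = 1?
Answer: 1/419 - I*sqrt(5)/38 ≈ 0.0023866 - 0.058844*I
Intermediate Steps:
j(H) = -1 (j(H) = 5 - 6 = -1)
E(X) = 15 (E(X) = -3*(-5) = 15)
u(l) = I*sqrt(5) (u(l) = sqrt(-5) = I*sqrt(5))
u(E(5))/(-38) + j(I(0))/(-419) = (I*sqrt(5))/(-38) - 1/(-419) = (I*sqrt(5))*(-1/38) - 1*(-1/419) = -I*sqrt(5)/38 + 1/419 = 1/419 - I*sqrt(5)/38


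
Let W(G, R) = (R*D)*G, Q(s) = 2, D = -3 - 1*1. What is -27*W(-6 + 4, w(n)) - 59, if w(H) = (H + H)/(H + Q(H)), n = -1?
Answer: 373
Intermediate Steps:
D = -4 (D = -3 - 1 = -4)
w(H) = 2*H/(2 + H) (w(H) = (H + H)/(H + 2) = (2*H)/(2 + H) = 2*H/(2 + H))
W(G, R) = -4*G*R (W(G, R) = (R*(-4))*G = (-4*R)*G = -4*G*R)
-27*W(-6 + 4, w(n)) - 59 = -(-108)*(-6 + 4)*2*(-1)/(2 - 1) - 59 = -(-108)*(-2)*2*(-1)/1 - 59 = -(-108)*(-2)*2*(-1)*1 - 59 = -(-108)*(-2)*(-2) - 59 = -27*(-16) - 59 = 432 - 59 = 373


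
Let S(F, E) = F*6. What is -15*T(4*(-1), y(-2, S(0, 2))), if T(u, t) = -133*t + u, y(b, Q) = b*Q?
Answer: 60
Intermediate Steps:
S(F, E) = 6*F
y(b, Q) = Q*b
T(u, t) = u - 133*t
-15*T(4*(-1), y(-2, S(0, 2))) = -15*(4*(-1) - 133*6*0*(-2)) = -15*(-4 - 0*(-2)) = -15*(-4 - 133*0) = -15*(-4 + 0) = -15*(-4) = 60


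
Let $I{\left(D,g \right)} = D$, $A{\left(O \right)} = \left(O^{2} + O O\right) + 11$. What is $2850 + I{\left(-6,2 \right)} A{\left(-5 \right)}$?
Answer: $2484$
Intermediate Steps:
$A{\left(O \right)} = 11 + 2 O^{2}$ ($A{\left(O \right)} = \left(O^{2} + O^{2}\right) + 11 = 2 O^{2} + 11 = 11 + 2 O^{2}$)
$2850 + I{\left(-6,2 \right)} A{\left(-5 \right)} = 2850 - 6 \left(11 + 2 \left(-5\right)^{2}\right) = 2850 - 6 \left(11 + 2 \cdot 25\right) = 2850 - 6 \left(11 + 50\right) = 2850 - 366 = 2484$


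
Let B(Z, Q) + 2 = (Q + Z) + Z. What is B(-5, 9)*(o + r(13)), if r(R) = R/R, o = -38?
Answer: 111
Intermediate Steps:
B(Z, Q) = -2 + Q + 2*Z (B(Z, Q) = -2 + ((Q + Z) + Z) = -2 + (Q + 2*Z) = -2 + Q + 2*Z)
r(R) = 1
B(-5, 9)*(o + r(13)) = (-2 + 9 + 2*(-5))*(-38 + 1) = (-2 + 9 - 10)*(-37) = -3*(-37) = 111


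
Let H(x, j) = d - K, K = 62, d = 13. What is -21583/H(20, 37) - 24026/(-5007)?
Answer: 109243355/245343 ≈ 445.27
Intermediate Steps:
H(x, j) = -49 (H(x, j) = 13 - 1*62 = 13 - 62 = -49)
-21583/H(20, 37) - 24026/(-5007) = -21583/(-49) - 24026/(-5007) = -21583*(-1/49) - 24026*(-1/5007) = 21583/49 + 24026/5007 = 109243355/245343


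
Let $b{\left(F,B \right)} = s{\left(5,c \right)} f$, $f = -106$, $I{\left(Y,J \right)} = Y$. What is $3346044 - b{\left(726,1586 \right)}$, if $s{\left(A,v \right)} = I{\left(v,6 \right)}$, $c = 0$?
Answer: $3346044$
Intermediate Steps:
$s{\left(A,v \right)} = v$
$b{\left(F,B \right)} = 0$ ($b{\left(F,B \right)} = 0 \left(-106\right) = 0$)
$3346044 - b{\left(726,1586 \right)} = 3346044 - 0 = 3346044 + 0 = 3346044$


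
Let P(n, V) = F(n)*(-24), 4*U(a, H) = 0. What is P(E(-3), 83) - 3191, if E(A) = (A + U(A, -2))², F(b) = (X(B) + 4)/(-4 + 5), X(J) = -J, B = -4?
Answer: -3383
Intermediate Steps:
U(a, H) = 0 (U(a, H) = (¼)*0 = 0)
F(b) = 8 (F(b) = (-1*(-4) + 4)/(-4 + 5) = (4 + 4)/1 = 8*1 = 8)
E(A) = A² (E(A) = (A + 0)² = A²)
P(n, V) = -192 (P(n, V) = 8*(-24) = -192)
P(E(-3), 83) - 3191 = -192 - 3191 = -3383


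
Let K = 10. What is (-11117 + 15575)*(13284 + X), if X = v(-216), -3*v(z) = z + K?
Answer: 59526188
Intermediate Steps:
v(z) = -10/3 - z/3 (v(z) = -(z + 10)/3 = -(10 + z)/3 = -10/3 - z/3)
X = 206/3 (X = -10/3 - 1/3*(-216) = -10/3 + 72 = 206/3 ≈ 68.667)
(-11117 + 15575)*(13284 + X) = (-11117 + 15575)*(13284 + 206/3) = 4458*(40058/3) = 59526188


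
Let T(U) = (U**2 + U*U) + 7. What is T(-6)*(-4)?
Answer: -316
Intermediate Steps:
T(U) = 7 + 2*U**2 (T(U) = (U**2 + U**2) + 7 = 2*U**2 + 7 = 7 + 2*U**2)
T(-6)*(-4) = (7 + 2*(-6)**2)*(-4) = (7 + 2*36)*(-4) = (7 + 72)*(-4) = 79*(-4) = -316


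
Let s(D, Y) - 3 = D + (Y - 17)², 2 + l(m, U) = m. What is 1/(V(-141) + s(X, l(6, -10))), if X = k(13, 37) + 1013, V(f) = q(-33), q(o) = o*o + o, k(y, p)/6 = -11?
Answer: 1/2175 ≈ 0.00045977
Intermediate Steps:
k(y, p) = -66 (k(y, p) = 6*(-11) = -66)
q(o) = o + o² (q(o) = o² + o = o + o²)
l(m, U) = -2 + m
V(f) = 1056 (V(f) = -33*(1 - 33) = -33*(-32) = 1056)
X = 947 (X = -66 + 1013 = 947)
s(D, Y) = 3 + D + (-17 + Y)² (s(D, Y) = 3 + (D + (Y - 17)²) = 3 + (D + (-17 + Y)²) = 3 + D + (-17 + Y)²)
1/(V(-141) + s(X, l(6, -10))) = 1/(1056 + (3 + 947 + (-17 + (-2 + 6))²)) = 1/(1056 + (3 + 947 + (-17 + 4)²)) = 1/(1056 + (3 + 947 + (-13)²)) = 1/(1056 + (3 + 947 + 169)) = 1/(1056 + 1119) = 1/2175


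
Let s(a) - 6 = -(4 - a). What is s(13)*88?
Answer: 1320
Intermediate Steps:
s(a) = 2 + a (s(a) = 6 - (4 - a) = 6 + (-4 + a) = 2 + a)
s(13)*88 = (2 + 13)*88 = 15*88 = 1320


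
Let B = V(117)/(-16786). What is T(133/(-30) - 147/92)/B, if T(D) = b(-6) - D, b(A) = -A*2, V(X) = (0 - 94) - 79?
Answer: 208843019/119370 ≈ 1749.5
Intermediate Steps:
V(X) = -173 (V(X) = -94 - 79 = -173)
b(A) = -2*A
T(D) = 12 - D (T(D) = -2*(-6) - D = 12 - D)
B = 173/16786 (B = -173/(-16786) = -173*(-1/16786) = 173/16786 ≈ 0.010306)
T(133/(-30) - 147/92)/B = (12 - (133/(-30) - 147/92))/(173/16786) = (12 - (133*(-1/30) - 147*1/92))*(16786/173) = (12 - (-133/30 - 147/92))*(16786/173) = (12 - 1*(-8323/1380))*(16786/173) = (12 + 8323/1380)*(16786/173) = (24883/1380)*(16786/173) = 208843019/119370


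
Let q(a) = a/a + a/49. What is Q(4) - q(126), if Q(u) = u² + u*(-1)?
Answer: 59/7 ≈ 8.4286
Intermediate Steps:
q(a) = 1 + a/49 (q(a) = 1 + a*(1/49) = 1 + a/49)
Q(u) = u² - u
Q(4) - q(126) = 4*(-1 + 4) - (1 + (1/49)*126) = 4*3 - (1 + 18/7) = 12 - 1*25/7 = 12 - 25/7 = 59/7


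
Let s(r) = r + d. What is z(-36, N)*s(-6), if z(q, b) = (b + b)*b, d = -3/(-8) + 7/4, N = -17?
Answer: -8959/4 ≈ -2239.8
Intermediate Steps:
d = 17/8 (d = -3*(-⅛) + 7*(¼) = 3/8 + 7/4 = 17/8 ≈ 2.1250)
z(q, b) = 2*b² (z(q, b) = (2*b)*b = 2*b²)
s(r) = 17/8 + r (s(r) = r + 17/8 = 17/8 + r)
z(-36, N)*s(-6) = (2*(-17)²)*(17/8 - 6) = (2*289)*(-31/8) = 578*(-31/8) = -8959/4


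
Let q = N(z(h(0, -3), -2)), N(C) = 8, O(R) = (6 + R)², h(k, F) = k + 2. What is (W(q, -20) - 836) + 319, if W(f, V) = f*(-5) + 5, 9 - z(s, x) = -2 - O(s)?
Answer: -552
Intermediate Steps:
h(k, F) = 2 + k
z(s, x) = 11 + (6 + s)² (z(s, x) = 9 - (-2 - (6 + s)²) = 9 + (2 + (6 + s)²) = 11 + (6 + s)²)
q = 8
W(f, V) = 5 - 5*f (W(f, V) = -5*f + 5 = 5 - 5*f)
(W(q, -20) - 836) + 319 = ((5 - 5*8) - 836) + 319 = ((5 - 40) - 836) + 319 = (-35 - 836) + 319 = -871 + 319 = -552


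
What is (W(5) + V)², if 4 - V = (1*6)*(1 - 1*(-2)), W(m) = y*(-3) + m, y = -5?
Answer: 36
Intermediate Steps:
W(m) = 15 + m (W(m) = -5*(-3) + m = 15 + m)
V = -14 (V = 4 - 1*6*(1 - 1*(-2)) = 4 - 6*(1 + 2) = 4 - 6*3 = 4 - 1*18 = 4 - 18 = -14)
(W(5) + V)² = ((15 + 5) - 14)² = (20 - 14)² = 6² = 36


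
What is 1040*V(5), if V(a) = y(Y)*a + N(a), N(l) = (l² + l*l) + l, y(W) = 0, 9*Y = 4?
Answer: 57200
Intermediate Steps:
Y = 4/9 (Y = (⅑)*4 = 4/9 ≈ 0.44444)
N(l) = l + 2*l² (N(l) = (l² + l²) + l = 2*l² + l = l + 2*l²)
V(a) = a*(1 + 2*a) (V(a) = 0*a + a*(1 + 2*a) = 0 + a*(1 + 2*a) = a*(1 + 2*a))
1040*V(5) = 1040*(5*(1 + 2*5)) = 1040*(5*(1 + 10)) = 1040*(5*11) = 1040*55 = 57200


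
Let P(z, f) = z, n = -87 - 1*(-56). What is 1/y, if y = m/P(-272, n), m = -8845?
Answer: 272/8845 ≈ 0.030752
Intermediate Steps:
n = -31 (n = -87 + 56 = -31)
y = 8845/272 (y = -8845/(-272) = -8845*(-1/272) = 8845/272 ≈ 32.518)
1/y = 1/(8845/272) = 272/8845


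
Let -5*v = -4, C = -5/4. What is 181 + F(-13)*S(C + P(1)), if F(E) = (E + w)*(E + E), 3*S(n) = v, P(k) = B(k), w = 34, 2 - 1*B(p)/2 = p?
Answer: 177/5 ≈ 35.400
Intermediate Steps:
C = -5/4 (C = -5*1/4 = -5/4 ≈ -1.2500)
B(p) = 4 - 2*p
P(k) = 4 - 2*k
v = 4/5 (v = -1/5*(-4) = 4/5 ≈ 0.80000)
S(n) = 4/15 (S(n) = (1/3)*(4/5) = 4/15)
F(E) = 2*E*(34 + E) (F(E) = (E + 34)*(E + E) = (34 + E)*(2*E) = 2*E*(34 + E))
181 + F(-13)*S(C + P(1)) = 181 + (2*(-13)*(34 - 13))*(4/15) = 181 + (2*(-13)*21)*(4/15) = 181 - 546*4/15 = 181 - 728/5 = 177/5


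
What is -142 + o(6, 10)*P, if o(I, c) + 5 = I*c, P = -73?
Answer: -4157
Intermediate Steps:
o(I, c) = -5 + I*c
-142 + o(6, 10)*P = -142 + (-5 + 6*10)*(-73) = -142 + (-5 + 60)*(-73) = -142 + 55*(-73) = -142 - 4015 = -4157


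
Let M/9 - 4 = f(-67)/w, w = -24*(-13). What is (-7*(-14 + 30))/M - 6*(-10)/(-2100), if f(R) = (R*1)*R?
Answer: -424891/602385 ≈ -0.70535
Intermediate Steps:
f(R) = R**2 (f(R) = R*R = R**2)
w = 312
M = 17211/104 (M = 36 + 9*((-67)**2/312) = 36 + 9*(4489*(1/312)) = 36 + 9*(4489/312) = 36 + 13467/104 = 17211/104 ≈ 165.49)
(-7*(-14 + 30))/M - 6*(-10)/(-2100) = (-7*(-14 + 30))/(17211/104) - 6*(-10)/(-2100) = -7*16*(104/17211) + 60*(-1/2100) = -112*104/17211 - 1/35 = -11648/17211 - 1/35 = -424891/602385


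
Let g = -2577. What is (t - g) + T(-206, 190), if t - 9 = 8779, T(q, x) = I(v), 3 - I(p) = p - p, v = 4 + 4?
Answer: 11368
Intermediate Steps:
v = 8
I(p) = 3 (I(p) = 3 - (p - p) = 3 - 1*0 = 3 + 0 = 3)
T(q, x) = 3
t = 8788 (t = 9 + 8779 = 8788)
(t - g) + T(-206, 190) = (8788 - 1*(-2577)) + 3 = (8788 + 2577) + 3 = 11365 + 3 = 11368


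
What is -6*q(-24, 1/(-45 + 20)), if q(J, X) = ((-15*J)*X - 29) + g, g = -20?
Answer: 1902/5 ≈ 380.40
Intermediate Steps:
q(J, X) = -49 - 15*J*X (q(J, X) = ((-15*J)*X - 29) - 20 = (-15*J*X - 29) - 20 = (-29 - 15*J*X) - 20 = -49 - 15*J*X)
-6*q(-24, 1/(-45 + 20)) = -6*(-49 - 15*(-24)/(-45 + 20)) = -6*(-49 - 15*(-24)/(-25)) = -6*(-49 - 15*(-24)*(-1/25)) = -6*(-49 - 72/5) = -6*(-317/5) = 1902/5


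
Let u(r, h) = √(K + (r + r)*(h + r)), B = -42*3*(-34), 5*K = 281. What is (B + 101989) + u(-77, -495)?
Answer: 106273 + 9*√27205/5 ≈ 1.0657e+5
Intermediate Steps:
K = 281/5 (K = (⅕)*281 = 281/5 ≈ 56.200)
B = 4284 (B = -126*(-34) = 4284)
u(r, h) = √(281/5 + 2*r*(h + r)) (u(r, h) = √(281/5 + (r + r)*(h + r)) = √(281/5 + (2*r)*(h + r)) = √(281/5 + 2*r*(h + r)))
(B + 101989) + u(-77, -495) = (4284 + 101989) + √(1405 + 50*(-77)² + 50*(-495)*(-77))/5 = 106273 + √(1405 + 50*5929 + 1905750)/5 = 106273 + √(1405 + 296450 + 1905750)/5 = 106273 + √2203605/5 = 106273 + (9*√27205)/5 = 106273 + 9*√27205/5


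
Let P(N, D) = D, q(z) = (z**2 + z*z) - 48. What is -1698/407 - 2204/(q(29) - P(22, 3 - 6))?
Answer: -3676654/666259 ≈ -5.5184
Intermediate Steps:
q(z) = -48 + 2*z**2 (q(z) = (z**2 + z**2) - 48 = 2*z**2 - 48 = -48 + 2*z**2)
-1698/407 - 2204/(q(29) - P(22, 3 - 6)) = -1698/407 - 2204/((-48 + 2*29**2) - (3 - 6)) = -1698*1/407 - 2204/((-48 + 2*841) - 1*(-3)) = -1698/407 - 2204/((-48 + 1682) + 3) = -1698/407 - 2204/(1634 + 3) = -1698/407 - 2204/1637 = -3676654/666259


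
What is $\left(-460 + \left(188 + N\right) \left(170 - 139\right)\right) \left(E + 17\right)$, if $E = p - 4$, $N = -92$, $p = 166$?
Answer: $450364$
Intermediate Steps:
$E = 162$ ($E = 166 - 4 = 162$)
$\left(-460 + \left(188 + N\right) \left(170 - 139\right)\right) \left(E + 17\right) = \left(-460 + \left(188 - 92\right) \left(170 - 139\right)\right) \left(162 + 17\right) = \left(-460 + 96 \cdot 31\right) 179 = \left(-460 + 2976\right) 179 = 2516 \cdot 179 = 450364$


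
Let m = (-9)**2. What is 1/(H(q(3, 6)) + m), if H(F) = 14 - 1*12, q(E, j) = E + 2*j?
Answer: 1/83 ≈ 0.012048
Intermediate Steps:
H(F) = 2 (H(F) = 14 - 12 = 2)
m = 81
1/(H(q(3, 6)) + m) = 1/(2 + 81) = 1/83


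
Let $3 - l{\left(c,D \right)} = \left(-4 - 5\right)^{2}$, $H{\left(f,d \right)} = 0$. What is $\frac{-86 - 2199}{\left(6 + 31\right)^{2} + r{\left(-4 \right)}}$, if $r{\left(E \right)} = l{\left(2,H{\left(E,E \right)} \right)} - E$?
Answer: $- \frac{457}{259} \approx -1.7645$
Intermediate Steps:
$l{\left(c,D \right)} = -78$ ($l{\left(c,D \right)} = 3 - \left(-4 - 5\right)^{2} = 3 - \left(-9\right)^{2} = 3 - 81 = -78$)
$r{\left(E \right)} = -78 - E$
$\frac{-86 - 2199}{\left(6 + 31\right)^{2} + r{\left(-4 \right)}} = \frac{-86 - 2199}{\left(6 + 31\right)^{2} - 74} = - \frac{2285}{37^{2} + \left(-78 + 4\right)} = - \frac{2285}{1369 - 74} = - \frac{2285}{1295} = \left(-2285\right) \frac{1}{1295} = - \frac{457}{259}$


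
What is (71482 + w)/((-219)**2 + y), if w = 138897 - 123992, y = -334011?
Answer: -86387/286050 ≈ -0.30200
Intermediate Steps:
w = 14905
(71482 + w)/((-219)**2 + y) = (71482 + 14905)/((-219)**2 - 334011) = 86387/(47961 - 334011) = 86387/(-286050) = 86387*(-1/286050) = -86387/286050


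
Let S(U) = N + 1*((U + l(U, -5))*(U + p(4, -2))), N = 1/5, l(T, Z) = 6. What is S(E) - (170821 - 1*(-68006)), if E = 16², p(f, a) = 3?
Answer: -854844/5 ≈ -1.7097e+5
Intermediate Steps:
N = ⅕ ≈ 0.20000
E = 256
S(U) = ⅕ + (3 + U)*(6 + U) (S(U) = ⅕ + 1*((U + 6)*(U + 3)) = ⅕ + 1*((6 + U)*(3 + U)) = ⅕ + 1*((3 + U)*(6 + U)) = ⅕ + (3 + U)*(6 + U))
S(E) - (170821 - 1*(-68006)) = (91/5 + 256² + 9*256) - (170821 - 1*(-68006)) = (91/5 + 65536 + 2304) - (170821 + 68006) = 339291/5 - 1*238827 = 339291/5 - 238827 = -854844/5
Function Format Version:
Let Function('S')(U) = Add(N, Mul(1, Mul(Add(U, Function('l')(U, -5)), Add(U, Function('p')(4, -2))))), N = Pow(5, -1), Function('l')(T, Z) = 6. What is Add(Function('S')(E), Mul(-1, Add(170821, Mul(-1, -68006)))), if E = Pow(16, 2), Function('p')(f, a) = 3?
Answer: Rational(-854844, 5) ≈ -1.7097e+5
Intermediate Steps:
N = Rational(1, 5) ≈ 0.20000
E = 256
Function('S')(U) = Add(Rational(1, 5), Mul(Add(3, U), Add(6, U))) (Function('S')(U) = Add(Rational(1, 5), Mul(1, Mul(Add(U, 6), Add(U, 3)))) = Add(Rational(1, 5), Mul(1, Mul(Add(6, U), Add(3, U)))) = Add(Rational(1, 5), Mul(1, Mul(Add(3, U), Add(6, U)))) = Add(Rational(1, 5), Mul(Add(3, U), Add(6, U))))
Add(Function('S')(E), Mul(-1, Add(170821, Mul(-1, -68006)))) = Add(Add(Rational(91, 5), Pow(256, 2), Mul(9, 256)), Mul(-1, Add(170821, Mul(-1, -68006)))) = Add(Add(Rational(91, 5), 65536, 2304), Mul(-1, Add(170821, 68006))) = Add(Rational(339291, 5), Mul(-1, 238827)) = Add(Rational(339291, 5), -238827) = Rational(-854844, 5)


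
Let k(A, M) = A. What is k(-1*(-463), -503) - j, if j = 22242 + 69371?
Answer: -91150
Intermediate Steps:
j = 91613
k(-1*(-463), -503) - j = -1*(-463) - 1*91613 = 463 - 91613 = -91150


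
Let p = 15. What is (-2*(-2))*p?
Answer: 60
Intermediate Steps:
(-2*(-2))*p = -2*(-2)*15 = 4*15 = 60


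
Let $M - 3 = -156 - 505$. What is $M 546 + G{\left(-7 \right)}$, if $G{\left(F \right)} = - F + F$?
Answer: $-359268$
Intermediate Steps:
$G{\left(F \right)} = 0$
$M = -658$ ($M = 3 - 661 = -658$)
$M 546 + G{\left(-7 \right)} = \left(-658\right) 546 + 0 = -359268 + 0 = -359268$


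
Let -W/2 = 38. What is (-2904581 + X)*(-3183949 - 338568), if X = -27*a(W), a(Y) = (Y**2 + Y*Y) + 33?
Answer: 11333261655392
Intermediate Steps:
W = -76 (W = -2*38 = -76)
a(Y) = 33 + 2*Y**2 (a(Y) = (Y**2 + Y**2) + 33 = 2*Y**2 + 33 = 33 + 2*Y**2)
X = -312795 (X = -27*(33 + 2*(-76)**2) = -27*(33 + 2*5776) = -27*(33 + 11552) = -27*11585 = -312795)
(-2904581 + X)*(-3183949 - 338568) = (-2904581 - 312795)*(-3183949 - 338568) = -3217376*(-3522517) = 11333261655392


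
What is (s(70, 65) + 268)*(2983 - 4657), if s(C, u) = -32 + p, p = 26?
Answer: -438588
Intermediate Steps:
s(C, u) = -6 (s(C, u) = -32 + 26 = -6)
(s(70, 65) + 268)*(2983 - 4657) = (-6 + 268)*(2983 - 4657) = 262*(-1674) = -438588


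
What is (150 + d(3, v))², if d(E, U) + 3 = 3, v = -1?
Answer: 22500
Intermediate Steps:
d(E, U) = 0 (d(E, U) = -3 + 3 = 0)
(150 + d(3, v))² = (150 + 0)² = 150² = 22500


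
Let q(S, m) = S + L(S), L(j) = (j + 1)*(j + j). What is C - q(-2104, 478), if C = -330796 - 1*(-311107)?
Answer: -8867009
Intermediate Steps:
C = -19689 (C = -330796 + 311107 = -19689)
L(j) = 2*j*(1 + j) (L(j) = (1 + j)*(2*j) = 2*j*(1 + j))
q(S, m) = S + 2*S*(1 + S)
C - q(-2104, 478) = -19689 - (-2104)*(3 + 2*(-2104)) = -19689 - (-2104)*(3 - 4208) = -19689 - (-2104)*(-4205) = -19689 - 1*8847320 = -19689 - 8847320 = -8867009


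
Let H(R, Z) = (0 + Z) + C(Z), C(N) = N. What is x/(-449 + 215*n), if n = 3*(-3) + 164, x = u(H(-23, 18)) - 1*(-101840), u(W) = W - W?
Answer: 25460/8219 ≈ 3.0977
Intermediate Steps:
H(R, Z) = 2*Z (H(R, Z) = (0 + Z) + Z = Z + Z = 2*Z)
u(W) = 0
x = 101840 (x = 0 - 1*(-101840) = 0 + 101840 = 101840)
n = 155 (n = -9 + 164 = 155)
x/(-449 + 215*n) = 101840/(-449 + 215*155) = 101840/(-449 + 33325) = 101840/32876 = 101840*(1/32876) = 25460/8219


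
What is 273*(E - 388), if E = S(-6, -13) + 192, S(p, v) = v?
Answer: -57057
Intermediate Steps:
E = 179 (E = -13 + 192 = 179)
273*(E - 388) = 273*(179 - 388) = 273*(-209) = -57057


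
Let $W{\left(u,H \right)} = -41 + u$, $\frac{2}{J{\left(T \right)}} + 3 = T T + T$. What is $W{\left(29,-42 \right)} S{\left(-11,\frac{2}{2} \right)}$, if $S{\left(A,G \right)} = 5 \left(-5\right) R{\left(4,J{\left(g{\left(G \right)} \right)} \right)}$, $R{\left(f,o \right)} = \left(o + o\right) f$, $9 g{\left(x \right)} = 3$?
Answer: $- \frac{43200}{23} \approx -1878.3$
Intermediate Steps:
$g{\left(x \right)} = \frac{1}{3}$ ($g{\left(x \right)} = \frac{1}{9} \cdot 3 = \frac{1}{3}$)
$J{\left(T \right)} = \frac{2}{-3 + T + T^{2}}$ ($J{\left(T \right)} = \frac{2}{-3 + \left(T T + T\right)} = \frac{2}{-3 + \left(T^{2} + T\right)} = \frac{2}{-3 + \left(T + T^{2}\right)} = \frac{2}{-3 + T + T^{2}}$)
$R{\left(f,o \right)} = 2 f o$ ($R{\left(f,o \right)} = 2 o f = 2 f o$)
$S{\left(A,G \right)} = \frac{3600}{23}$ ($S{\left(A,G \right)} = 5 \left(-5\right) 2 \cdot 4 \frac{2}{-3 + \frac{1}{3} + \left(\frac{1}{3}\right)^{2}} = - 25 \cdot 2 \cdot 4 \frac{2}{-3 + \frac{1}{3} + \frac{1}{9}} = - 25 \cdot 2 \cdot 4 \frac{2}{- \frac{23}{9}} = - 25 \cdot 2 \cdot 4 \cdot 2 \left(- \frac{9}{23}\right) = - 25 \cdot 2 \cdot 4 \left(- \frac{18}{23}\right) = \left(-25\right) \left(- \frac{144}{23}\right) = \frac{3600}{23}$)
$W{\left(29,-42 \right)} S{\left(-11,\frac{2}{2} \right)} = \left(-41 + 29\right) \frac{3600}{23} = \left(-12\right) \frac{3600}{23} = - \frac{43200}{23}$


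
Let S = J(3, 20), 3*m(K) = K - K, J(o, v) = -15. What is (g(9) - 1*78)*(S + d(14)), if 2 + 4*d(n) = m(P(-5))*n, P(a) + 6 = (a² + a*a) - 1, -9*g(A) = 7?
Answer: 21979/18 ≈ 1221.1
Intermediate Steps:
g(A) = -7/9 (g(A) = -⅑*7 = -7/9)
P(a) = -7 + 2*a² (P(a) = -6 + ((a² + a*a) - 1) = -6 + ((a² + a²) - 1) = -6 + (2*a² - 1) = -6 + (-1 + 2*a²) = -7 + 2*a²)
m(K) = 0 (m(K) = (K - K)/3 = (⅓)*0 = 0)
d(n) = -½ (d(n) = -½ + (0*n)/4 = -½ + (¼)*0 = -½ + 0 = -½)
S = -15
(g(9) - 1*78)*(S + d(14)) = (-7/9 - 1*78)*(-15 - ½) = (-7/9 - 78)*(-31/2) = -709/9*(-31/2) = 21979/18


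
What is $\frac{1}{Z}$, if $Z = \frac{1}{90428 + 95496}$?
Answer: $185924$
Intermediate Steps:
$Z = \frac{1}{185924} \approx 5.3785 \cdot 10^{-6}$
$\frac{1}{Z} = \frac{1}{\frac{1}{185924}} = 185924$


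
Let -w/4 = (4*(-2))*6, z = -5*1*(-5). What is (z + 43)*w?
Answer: 13056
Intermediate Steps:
z = 25 (z = -5*(-5) = 25)
w = 192 (w = -4*4*(-2)*6 = -(-32)*6 = -4*(-48) = 192)
(z + 43)*w = (25 + 43)*192 = 68*192 = 13056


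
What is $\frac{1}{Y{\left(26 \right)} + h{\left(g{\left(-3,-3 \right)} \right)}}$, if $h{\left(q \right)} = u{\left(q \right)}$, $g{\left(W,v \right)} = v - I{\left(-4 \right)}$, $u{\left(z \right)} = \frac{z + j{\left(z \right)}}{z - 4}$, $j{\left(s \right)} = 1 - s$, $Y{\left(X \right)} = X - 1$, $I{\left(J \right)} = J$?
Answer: $\frac{3}{74} \approx 0.040541$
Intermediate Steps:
$Y{\left(X \right)} = -1 + X$ ($Y{\left(X \right)} = X - 1 = -1 + X$)
$u{\left(z \right)} = \frac{1}{-4 + z}$ ($u{\left(z \right)} = \frac{z - \left(-1 + z\right)}{z - 4} = 1 \frac{1}{-4 + z} = \frac{1}{-4 + z}$)
$g{\left(W,v \right)} = 4 + v$ ($g{\left(W,v \right)} = v - -4 = v + 4 = 4 + v$)
$h{\left(q \right)} = \frac{1}{-4 + q}$
$\frac{1}{Y{\left(26 \right)} + h{\left(g{\left(-3,-3 \right)} \right)}} = \frac{1}{\left(-1 + 26\right) + \frac{1}{-4 + \left(4 - 3\right)}} = \frac{1}{25 + \frac{1}{-4 + 1}} = \frac{1}{25 + \frac{1}{-3}} = \frac{1}{25 - \frac{1}{3}} = \frac{1}{\frac{74}{3}} = \frac{3}{74}$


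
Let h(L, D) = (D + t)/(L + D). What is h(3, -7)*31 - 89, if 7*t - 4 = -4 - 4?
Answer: -849/28 ≈ -30.321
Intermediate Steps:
t = -4/7 (t = 4/7 + (-4 - 4)/7 = 4/7 + (⅐)*(-8) = 4/7 - 8/7 = -4/7 ≈ -0.57143)
h(L, D) = (-4/7 + D)/(D + L) (h(L, D) = (D - 4/7)/(L + D) = (-4/7 + D)/(D + L))
h(3, -7)*31 - 89 = ((-4/7 - 7)/(-7 + 3))*31 - 89 = (-53/7/(-4))*31 - 89 = -¼*(-53/7)*31 - 89 = (53/28)*31 - 89 = 1643/28 - 89 = -849/28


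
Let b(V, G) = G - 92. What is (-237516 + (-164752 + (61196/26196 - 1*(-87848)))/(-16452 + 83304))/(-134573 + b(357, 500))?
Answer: 20797654759793/11747856300084 ≈ 1.7703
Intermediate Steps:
b(V, G) = -92 + G
(-237516 + (-164752 + (61196/26196 - 1*(-87848)))/(-16452 + 83304))/(-134573 + b(357, 500)) = (-237516 + (-164752 + (61196/26196 - 1*(-87848)))/(-16452 + 83304))/(-134573 + (-92 + 500)) = (-237516 + (-164752 + (61196*(1/26196) + 87848))/66852)/(-134573 + 408) = (-237516 + (-164752 + (15299/6549 + 87848))*(1/66852))/(-134165) = (-237516 + (-164752 + 575331851/6549)*(1/66852))*(-1/134165) = (-237516 - 503628997/6549*1/66852)*(-1/134165) = (-237516 - 503628997/437813748)*(-1/134165) = -103988273798965/437813748*(-1/134165) = 20797654759793/11747856300084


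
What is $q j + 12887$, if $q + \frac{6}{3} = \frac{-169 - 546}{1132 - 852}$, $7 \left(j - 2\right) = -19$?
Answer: $\frac{5052979}{392} \approx 12890.0$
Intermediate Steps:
$j = - \frac{5}{7}$ ($j = 2 + \frac{1}{7} \left(-19\right) = 2 - \frac{19}{7} = - \frac{5}{7} \approx -0.71429$)
$q = - \frac{255}{56}$ ($q = -2 + \frac{-169 - 546}{1132 - 852} = -2 - \frac{715}{280} = -2 - \frac{143}{56} = - \frac{255}{56} \approx -4.5536$)
$q j + 12887 = \left(- \frac{255}{56}\right) \left(- \frac{5}{7}\right) + 12887 = \frac{1275}{392} + 12887 = \frac{5052979}{392}$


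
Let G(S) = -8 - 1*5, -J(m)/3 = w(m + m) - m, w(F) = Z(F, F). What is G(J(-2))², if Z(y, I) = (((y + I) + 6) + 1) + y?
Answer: 169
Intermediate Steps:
Z(y, I) = 7 + I + 2*y (Z(y, I) = (((I + y) + 6) + 1) + y = ((6 + I + y) + 1) + y = (7 + I + y) + y = 7 + I + 2*y)
w(F) = 7 + 3*F (w(F) = 7 + F + 2*F = 7 + 3*F)
J(m) = -21 - 15*m (J(m) = -3*((7 + 3*(m + m)) - m) = -3*((7 + 3*(2*m)) - m) = -3*((7 + 6*m) - m) = -3*(7 + 5*m) = -21 - 15*m)
G(S) = -13 (G(S) = -8 - 5 = -13)
G(J(-2))² = (-13)² = 169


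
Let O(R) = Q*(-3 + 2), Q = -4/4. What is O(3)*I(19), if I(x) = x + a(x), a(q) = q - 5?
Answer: 33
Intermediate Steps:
a(q) = -5 + q
Q = -1 (Q = -4*¼ = -1)
O(R) = 1 (O(R) = -(-3 + 2) = -1*(-1) = 1)
I(x) = -5 + 2*x (I(x) = x + (-5 + x) = -5 + 2*x)
O(3)*I(19) = 1*(-5 + 2*19) = 1*(-5 + 38) = 1*33 = 33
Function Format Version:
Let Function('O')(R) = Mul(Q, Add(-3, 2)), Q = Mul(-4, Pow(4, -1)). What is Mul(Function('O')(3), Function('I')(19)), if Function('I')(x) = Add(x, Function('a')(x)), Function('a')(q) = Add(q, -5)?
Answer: 33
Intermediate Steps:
Function('a')(q) = Add(-5, q)
Q = -1 (Q = Mul(-4, Rational(1, 4)) = -1)
Function('O')(R) = 1 (Function('O')(R) = Mul(-1, Add(-3, 2)) = Mul(-1, -1) = 1)
Function('I')(x) = Add(-5, Mul(2, x)) (Function('I')(x) = Add(x, Add(-5, x)) = Add(-5, Mul(2, x)))
Mul(Function('O')(3), Function('I')(19)) = Mul(1, Add(-5, Mul(2, 19))) = Mul(1, Add(-5, 38)) = Mul(1, 33) = 33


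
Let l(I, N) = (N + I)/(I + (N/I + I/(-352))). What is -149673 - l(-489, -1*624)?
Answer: -4176530420781/27903941 ≈ -1.4968e+5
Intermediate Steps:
l(I, N) = (I + N)/(351*I/352 + N/I) (l(I, N) = (I + N)/(I + (N/I + I*(-1/352))) = (I + N)/(I + (N/I - I/352)) = (I + N)/(I + (-I/352 + N/I)) = (I + N)/(351*I/352 + N/I))
-149673 - l(-489, -1*624) = -149673 - 352*(-489)*(-489 - 1*624)/(351*(-489)**2 + 352*(-1*624)) = -149673 - 352*(-489)*(-489 - 624)/(351*239121 + 352*(-624)) = -149673 - 352*(-489)*(-1113)/(83931471 - 219648) = -149673 - 352*(-489)*(-1113)/83711823 = -149673 - 1*63859488/27903941 = -149673 - 63859488/27903941 = -4176530420781/27903941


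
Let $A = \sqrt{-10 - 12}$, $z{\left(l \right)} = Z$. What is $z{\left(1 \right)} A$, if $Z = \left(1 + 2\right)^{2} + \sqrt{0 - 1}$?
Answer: $i \sqrt{22} \left(9 + i\right) \approx -4.6904 + 42.214 i$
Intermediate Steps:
$Z = 9 + i$ ($Z = 3^{2} + \sqrt{-1} = 9 + i \approx 9.0 + 1.0 i$)
$z{\left(l \right)} = 9 + i$
$A = i \sqrt{22}$ ($A = \sqrt{-22} = i \sqrt{22} \approx 4.6904 i$)
$z{\left(1 \right)} A = \left(9 + i\right) i \sqrt{22} = i \sqrt{22} \left(9 + i\right)$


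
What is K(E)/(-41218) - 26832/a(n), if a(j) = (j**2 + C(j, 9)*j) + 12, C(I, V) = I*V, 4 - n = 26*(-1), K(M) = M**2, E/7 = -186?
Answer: -682630826/15477359 ≈ -44.105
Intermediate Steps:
E = -1302 (E = 7*(-186) = -1302)
n = 30 (n = 4 - 26*(-1) = 4 - 1*(-26) = 4 + 26 = 30)
a(j) = 12 + 10*j**2 (a(j) = (j**2 + (j*9)*j) + 12 = (j**2 + (9*j)*j) + 12 = (j**2 + 9*j**2) + 12 = 10*j**2 + 12 = 12 + 10*j**2)
K(E)/(-41218) - 26832/a(n) = (-1302)**2/(-41218) - 26832/(12 + 10*30**2) = 1695204*(-1/41218) - 26832/(12 + 10*900) = -847602/20609 - 26832/(12 + 9000) = -847602/20609 - 26832/9012 = -847602/20609 - 26832*1/9012 = -847602/20609 - 2236/751 = -682630826/15477359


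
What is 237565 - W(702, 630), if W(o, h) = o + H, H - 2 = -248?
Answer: 237109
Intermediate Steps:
H = -246 (H = 2 - 248 = -246)
W(o, h) = -246 + o (W(o, h) = o - 246 = -246 + o)
237565 - W(702, 630) = 237565 - (-246 + 702) = 237565 - 1*456 = 237565 - 456 = 237109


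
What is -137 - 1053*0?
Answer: -137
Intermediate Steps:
-137 - 1053*0 = -137 - 117*0 = -137 + 0 = -137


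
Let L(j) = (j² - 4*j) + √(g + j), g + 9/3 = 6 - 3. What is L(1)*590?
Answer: -1180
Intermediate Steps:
g = 0 (g = -3 + (6 - 3) = -3 + 3 = 0)
L(j) = √j + j² - 4*j (L(j) = (j² - 4*j) + √(0 + j) = (j² - 4*j) + √j = √j + j² - 4*j)
L(1)*590 = (√1 + 1² - 4*1)*590 = (1 + 1 - 4)*590 = -2*590 = -1180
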